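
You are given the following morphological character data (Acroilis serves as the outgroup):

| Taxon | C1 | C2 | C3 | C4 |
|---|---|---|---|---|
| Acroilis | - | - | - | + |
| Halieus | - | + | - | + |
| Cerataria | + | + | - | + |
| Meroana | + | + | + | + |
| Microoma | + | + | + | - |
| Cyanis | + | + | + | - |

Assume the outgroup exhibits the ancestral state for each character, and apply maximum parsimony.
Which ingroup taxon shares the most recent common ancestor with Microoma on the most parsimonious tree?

Character polarity is set by the outgroup: the derived state is whichever differs from the outgroup's state, so for C4 the derived state is '-', and for the remaining characters it is '+'.
Only Cerataria, Cyanis, Meroana, and Microoma show the derived state '+' for C1, supporting them as a clade.
All ingroup taxa share the derived state '+' for C2; it defines the ingroup but does not resolve relationships within it.
C3 (derived state '+') is shared by Cyanis, Meroana, and Microoma — a synapomorphy uniting that clade.
C4: derived state '-' in Cyanis and Microoma only — synapomorphy for {Cyanis, Microoma}.
Most parsimonious ingroup topology: (Halieus,(Cerataria,(Meroana,(Microoma,Cyanis)))).
Microoma and Cyanis form a cherry on this tree, so they are sister taxa.

Cyanis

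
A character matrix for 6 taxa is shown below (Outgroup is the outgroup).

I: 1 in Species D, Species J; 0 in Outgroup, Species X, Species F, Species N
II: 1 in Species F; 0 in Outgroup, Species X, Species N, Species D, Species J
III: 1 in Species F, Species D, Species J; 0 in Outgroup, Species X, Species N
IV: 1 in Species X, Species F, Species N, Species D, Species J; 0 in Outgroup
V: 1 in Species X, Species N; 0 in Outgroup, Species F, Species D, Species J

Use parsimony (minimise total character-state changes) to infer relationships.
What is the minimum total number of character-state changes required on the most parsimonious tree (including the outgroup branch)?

The outgroup has state '0' for every character, so '1' is the derived state throughout.
Only Species D and Species J show the derived state '1' for I, supporting them as a clade.
II: derived state '1' in Species F only — an autapomorphy, so it tells us nothing about relationships among taxa.
III: derived state '1' in Species D, Species F, and Species J only — synapomorphy for {Species D, Species F, Species J}.
All ingroup taxa share the derived state '1' for IV; it defines the ingroup but does not resolve relationships within it.
V (derived state '1') is shared by Species N and Species X — a synapomorphy uniting that clade.
Most parsimonious ingroup topology: ((Species X,Species N),(Species F,(Species D,Species J))).
Changes per character on this tree: I: 1; II: 1; III: 1; IV: 1; V: 1.
Total = 5.

5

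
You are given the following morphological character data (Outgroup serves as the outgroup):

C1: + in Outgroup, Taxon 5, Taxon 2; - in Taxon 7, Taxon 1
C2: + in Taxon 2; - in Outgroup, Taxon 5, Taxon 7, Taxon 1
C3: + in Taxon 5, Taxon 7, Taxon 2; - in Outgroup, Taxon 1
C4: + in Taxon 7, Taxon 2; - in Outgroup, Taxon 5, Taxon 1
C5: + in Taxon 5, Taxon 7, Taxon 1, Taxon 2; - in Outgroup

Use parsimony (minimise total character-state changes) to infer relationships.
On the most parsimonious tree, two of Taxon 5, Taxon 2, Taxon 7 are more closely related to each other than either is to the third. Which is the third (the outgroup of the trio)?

Character polarity is set by the outgroup: the derived state is whichever differs from the outgroup's state, so for C1 the derived state is '-', and for the remaining characters it is '+'.
C1 groups Taxon 1 and Taxon 7, which is incompatible with the clades supported by the remaining characters; treating it as convergent (homoplasy) costs fewer steps than any alternative tree.
C2 (derived state '+') is unique to Taxon 2 (autapomorphy; uninformative for grouping).
C3: derived state '+' in Taxon 2, Taxon 5, and Taxon 7 only — synapomorphy for {Taxon 2, Taxon 5, Taxon 7}.
Only Taxon 2 and Taxon 7 show the derived state '+' for C4, supporting them as a clade.
All ingroup taxa share the derived state '+' for C5; it defines the ingroup but does not resolve relationships within it.
Most parsimonious ingroup topology: ((Taxon 5,(Taxon 7,Taxon 2)),Taxon 1).
Taxon 2 and Taxon 7 share a more recent common ancestor with each other than either does with Taxon 5, so Taxon 5 is the least closely related of the three.

Taxon 5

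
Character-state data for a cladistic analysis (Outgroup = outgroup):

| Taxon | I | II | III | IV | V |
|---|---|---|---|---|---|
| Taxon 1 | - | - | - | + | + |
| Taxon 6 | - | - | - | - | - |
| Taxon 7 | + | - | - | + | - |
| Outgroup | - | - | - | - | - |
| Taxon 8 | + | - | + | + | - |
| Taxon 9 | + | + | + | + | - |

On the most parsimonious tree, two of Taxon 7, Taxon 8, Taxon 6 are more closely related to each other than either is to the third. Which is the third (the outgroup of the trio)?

The outgroup has state '-' for every character, so '+' is the derived state throughout.
Only Taxon 7, Taxon 8, and Taxon 9 show the derived state '+' for I, supporting them as a clade.
II: derived state '+' in Taxon 9 only — an autapomorphy, so it tells us nothing about relationships among taxa.
III: derived state '+' in Taxon 8 and Taxon 9 only — synapomorphy for {Taxon 8, Taxon 9}.
IV: derived state '+' in Taxon 1, Taxon 7, Taxon 8, and Taxon 9 only — synapomorphy for {Taxon 1, Taxon 7, Taxon 8, Taxon 9}.
V (derived state '+') is unique to Taxon 1 (autapomorphy; uninformative for grouping).
Most parsimonious ingroup topology: ((((Taxon 8,Taxon 9),Taxon 7),Taxon 1),Taxon 6).
Taxon 8 and Taxon 7 share a more recent common ancestor with each other than either does with Taxon 6, so Taxon 6 is the least closely related of the three.

Taxon 6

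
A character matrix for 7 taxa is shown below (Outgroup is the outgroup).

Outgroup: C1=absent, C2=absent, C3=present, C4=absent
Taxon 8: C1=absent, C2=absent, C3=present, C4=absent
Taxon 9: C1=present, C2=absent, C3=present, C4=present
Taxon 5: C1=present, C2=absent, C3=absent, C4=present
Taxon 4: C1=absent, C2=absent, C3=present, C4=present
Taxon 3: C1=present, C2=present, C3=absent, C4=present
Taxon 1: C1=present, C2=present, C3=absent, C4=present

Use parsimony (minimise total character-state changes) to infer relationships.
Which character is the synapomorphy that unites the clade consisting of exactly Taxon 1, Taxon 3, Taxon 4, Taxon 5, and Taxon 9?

Character polarity is set by the outgroup: the derived state is whichever differs from the outgroup's state, so for C3 the derived state is 'absent', and for the remaining characters it is 'present'.
Only Taxon 1, Taxon 3, Taxon 5, and Taxon 9 show the derived state 'present' for C1, supporting them as a clade.
C2 (derived state 'present') is shared by Taxon 1 and Taxon 3 — a synapomorphy uniting that clade.
C3 (derived state 'absent') is shared by Taxon 1, Taxon 3, and Taxon 5 — a synapomorphy uniting that clade.
C4 (derived state 'present') is shared by Taxon 1, Taxon 3, Taxon 4, Taxon 5, and Taxon 9 — a synapomorphy uniting that clade.
Most parsimonious ingroup topology: (Taxon 8,((Taxon 9,(Taxon 5,(Taxon 3,Taxon 1))),Taxon 4)).
The clade {Taxon 1, Taxon 3, Taxon 4, Taxon 5, Taxon 9} is supported by C4: its derived state 'present' occurs in exactly those taxa and in no other taxon (including the outgroup).

C4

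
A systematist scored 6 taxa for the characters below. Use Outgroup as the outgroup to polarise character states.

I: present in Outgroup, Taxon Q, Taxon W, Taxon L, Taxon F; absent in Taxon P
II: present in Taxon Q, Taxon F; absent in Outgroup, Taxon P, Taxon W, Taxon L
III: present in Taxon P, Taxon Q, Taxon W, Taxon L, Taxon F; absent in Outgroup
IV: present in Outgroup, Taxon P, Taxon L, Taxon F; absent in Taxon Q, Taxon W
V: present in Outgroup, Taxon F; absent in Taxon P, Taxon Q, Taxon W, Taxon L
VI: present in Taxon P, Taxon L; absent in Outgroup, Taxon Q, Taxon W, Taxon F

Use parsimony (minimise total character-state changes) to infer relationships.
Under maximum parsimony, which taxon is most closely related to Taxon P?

Taxon L

Character polarity is set by the outgroup: the derived state is whichever differs from the outgroup's state, so for I, IV, V the derived state is 'absent', and for the remaining characters it is 'present'.
I (derived state 'absent') is unique to Taxon P (autapomorphy; uninformative for grouping).
II (state 'present') occurs in Taxon F and Taxon Q but conflicts with the nesting implied by the other characters — most parsimoniously interpreted as homoplasy.
All ingroup taxa share the derived state 'present' for III; it defines the ingroup but does not resolve relationships within it.
IV (derived state 'absent') is shared by Taxon Q and Taxon W — a synapomorphy uniting that clade.
Only Taxon L, Taxon P, Taxon Q, and Taxon W show the derived state 'absent' for V, supporting them as a clade.
VI (derived state 'present') is shared by Taxon L and Taxon P — a synapomorphy uniting that clade.
Most parsimonious ingroup topology: (((Taxon P,Taxon L),(Taxon Q,Taxon W)),Taxon F).
Taxon P and Taxon L form a cherry on this tree, so they are sister taxa.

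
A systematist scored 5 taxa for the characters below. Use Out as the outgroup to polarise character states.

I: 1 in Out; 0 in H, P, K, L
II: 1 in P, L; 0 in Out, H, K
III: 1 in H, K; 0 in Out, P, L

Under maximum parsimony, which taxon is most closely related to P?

L

Character polarity is set by the outgroup: the derived state is whichever differs from the outgroup's state, so for I the derived state is '0', and for the remaining characters it is '1'.
I (derived state '0') is shared by all ingroup taxa — unites the whole ingroup.
II: derived state '1' in L and P only — synapomorphy for {L, P}.
III (derived state '1') is shared by H and K — a synapomorphy uniting that clade.
Most parsimonious ingroup topology: ((H,K),(P,L)).
P and L form a cherry on this tree, so they are sister taxa.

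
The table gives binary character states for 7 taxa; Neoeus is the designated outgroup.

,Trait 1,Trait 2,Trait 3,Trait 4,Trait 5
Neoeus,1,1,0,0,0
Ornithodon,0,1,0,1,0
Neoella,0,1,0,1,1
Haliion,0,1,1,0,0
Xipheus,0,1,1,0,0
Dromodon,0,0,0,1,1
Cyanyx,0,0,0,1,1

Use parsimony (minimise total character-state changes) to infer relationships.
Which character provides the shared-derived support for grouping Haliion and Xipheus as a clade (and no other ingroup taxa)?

Trait 3

Character polarity is set by the outgroup: the derived state is whichever differs from the outgroup's state, so for Trait 1, Trait 2 the derived state is '0', and for the remaining characters it is '1'.
Trait 1 (derived state '0') is shared by all ingroup taxa — unites the whole ingroup.
Only Cyanyx and Dromodon show the derived state '0' for Trait 2, supporting them as a clade.
Only Haliion and Xipheus show the derived state '1' for Trait 3, supporting them as a clade.
Trait 4: derived state '1' in Cyanyx, Dromodon, Neoella, and Ornithodon only — synapomorphy for {Cyanyx, Dromodon, Neoella, Ornithodon}.
Trait 5: derived state '1' in Cyanyx, Dromodon, and Neoella only — synapomorphy for {Cyanyx, Dromodon, Neoella}.
Most parsimonious ingroup topology: ((Ornithodon,(Neoella,(Dromodon,Cyanyx))),(Haliion,Xipheus)).
The clade {Haliion, Xipheus} is supported by Trait 3: its derived state '1' occurs in exactly those taxa and in no other taxon (including the outgroup).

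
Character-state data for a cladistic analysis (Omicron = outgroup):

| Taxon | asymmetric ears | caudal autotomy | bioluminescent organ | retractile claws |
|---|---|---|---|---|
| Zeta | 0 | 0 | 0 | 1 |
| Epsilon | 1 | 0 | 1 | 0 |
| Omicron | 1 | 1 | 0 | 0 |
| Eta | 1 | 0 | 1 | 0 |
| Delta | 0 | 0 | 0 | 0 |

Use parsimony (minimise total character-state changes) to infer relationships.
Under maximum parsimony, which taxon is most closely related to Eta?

Character polarity is set by the outgroup: the derived state is whichever differs from the outgroup's state, so for asymmetric ears, caudal autotomy the derived state is '0', and for the remaining characters it is '1'.
asymmetric ears: derived state '0' in Delta and Zeta only — synapomorphy for {Delta, Zeta}.
caudal autotomy (derived state '0') is shared by all ingroup taxa — unites the whole ingroup.
bioluminescent organ (derived state '1') is shared by Epsilon and Eta — a synapomorphy uniting that clade.
retractile claws (derived state '1') is unique to Zeta (autapomorphy; uninformative for grouping).
Most parsimonious ingroup topology: ((Zeta,Delta),(Epsilon,Eta)).
Eta and Epsilon form a cherry on this tree, so they are sister taxa.

Epsilon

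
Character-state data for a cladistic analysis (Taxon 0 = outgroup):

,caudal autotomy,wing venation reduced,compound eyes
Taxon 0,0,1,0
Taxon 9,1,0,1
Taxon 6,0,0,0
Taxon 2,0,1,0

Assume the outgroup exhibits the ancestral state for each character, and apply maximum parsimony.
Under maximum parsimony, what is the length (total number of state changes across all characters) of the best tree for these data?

3

Character polarity is set by the outgroup: the derived state is whichever differs from the outgroup's state, so for wing venation reduced the derived state is '0', and for the remaining characters it is '1'.
caudal autotomy (derived state '1') is unique to Taxon 9 (autapomorphy; uninformative for grouping).
wing venation reduced: derived state '0' in Taxon 6 and Taxon 9 only — synapomorphy for {Taxon 6, Taxon 9}.
compound eyes: derived state '1' in Taxon 9 only — an autapomorphy, so it tells us nothing about relationships among taxa.
Most parsimonious ingroup topology: ((Taxon 6,Taxon 9),Taxon 2).
Changes per character on this tree: caudal autotomy: 1; wing venation reduced: 1; compound eyes: 1.
Total = 3.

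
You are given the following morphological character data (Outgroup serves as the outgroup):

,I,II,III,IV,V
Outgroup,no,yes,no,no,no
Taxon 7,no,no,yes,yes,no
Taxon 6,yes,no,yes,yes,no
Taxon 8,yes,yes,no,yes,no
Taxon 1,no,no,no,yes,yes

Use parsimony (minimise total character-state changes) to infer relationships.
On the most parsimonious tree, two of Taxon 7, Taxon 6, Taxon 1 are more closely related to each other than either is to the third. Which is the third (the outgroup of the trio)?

Character polarity is set by the outgroup: the derived state is whichever differs from the outgroup's state, so for II the derived state is 'no', and for the remaining characters it is 'yes'.
I groups Taxon 6 and Taxon 8, which is incompatible with the clades supported by the remaining characters; treating it as convergent (homoplasy) costs fewer steps than any alternative tree.
II: derived state 'no' in Taxon 1, Taxon 6, and Taxon 7 only — synapomorphy for {Taxon 1, Taxon 6, Taxon 7}.
Only Taxon 6 and Taxon 7 show the derived state 'yes' for III, supporting them as a clade.
IV (derived state 'yes') is shared by all ingroup taxa — unites the whole ingroup.
V (derived state 'yes') is unique to Taxon 1 (autapomorphy; uninformative for grouping).
Most parsimonious ingroup topology: (((Taxon 7,Taxon 6),Taxon 1),Taxon 8).
Taxon 7 and Taxon 6 share a more recent common ancestor with each other than either does with Taxon 1, so Taxon 1 is the least closely related of the three.

Taxon 1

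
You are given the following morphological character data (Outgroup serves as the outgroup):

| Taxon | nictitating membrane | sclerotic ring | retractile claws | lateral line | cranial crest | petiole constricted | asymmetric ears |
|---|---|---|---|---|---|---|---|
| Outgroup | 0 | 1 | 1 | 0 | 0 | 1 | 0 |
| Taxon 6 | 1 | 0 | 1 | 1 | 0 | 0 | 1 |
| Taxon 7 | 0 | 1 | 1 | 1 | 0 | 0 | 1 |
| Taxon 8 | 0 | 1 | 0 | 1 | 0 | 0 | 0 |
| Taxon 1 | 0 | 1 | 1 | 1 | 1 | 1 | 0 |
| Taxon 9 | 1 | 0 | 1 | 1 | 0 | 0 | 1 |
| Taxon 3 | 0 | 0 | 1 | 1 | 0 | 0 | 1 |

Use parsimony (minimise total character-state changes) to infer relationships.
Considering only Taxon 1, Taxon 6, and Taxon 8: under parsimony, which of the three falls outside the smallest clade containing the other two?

Taxon 1

Character polarity is set by the outgroup: the derived state is whichever differs from the outgroup's state, so for sclerotic ring, retractile claws, petiole constricted the derived state is '0', and for the remaining characters it is '1'.
nictitating membrane (derived state '1') is shared by Taxon 6 and Taxon 9 — a synapomorphy uniting that clade.
sclerotic ring: derived state '0' in Taxon 3, Taxon 6, and Taxon 9 only — synapomorphy for {Taxon 3, Taxon 6, Taxon 9}.
retractile claws (derived state '0') is unique to Taxon 8 (autapomorphy; uninformative for grouping).
All ingroup taxa share the derived state '1' for lateral line; it defines the ingroup but does not resolve relationships within it.
cranial crest (derived state '1') is unique to Taxon 1 (autapomorphy; uninformative for grouping).
petiole constricted (derived state '0') is shared by Taxon 3, Taxon 6, Taxon 7, Taxon 8, and Taxon 9 — a synapomorphy uniting that clade.
asymmetric ears: derived state '1' in Taxon 3, Taxon 6, Taxon 7, and Taxon 9 only — synapomorphy for {Taxon 3, Taxon 6, Taxon 7, Taxon 9}.
Most parsimonious ingroup topology: (((((Taxon 6,Taxon 9),Taxon 3),Taxon 7),Taxon 8),Taxon 1).
Taxon 8 and Taxon 6 share a more recent common ancestor with each other than either does with Taxon 1, so Taxon 1 is the least closely related of the three.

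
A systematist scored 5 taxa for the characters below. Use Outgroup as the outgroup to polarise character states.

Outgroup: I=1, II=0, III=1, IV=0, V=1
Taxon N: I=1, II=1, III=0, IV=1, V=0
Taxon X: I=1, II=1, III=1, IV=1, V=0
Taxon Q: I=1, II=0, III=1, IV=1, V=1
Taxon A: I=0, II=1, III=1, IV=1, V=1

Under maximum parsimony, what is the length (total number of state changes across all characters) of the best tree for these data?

5

Character polarity is set by the outgroup: the derived state is whichever differs from the outgroup's state, so for I, III, V the derived state is '0', and for the remaining characters it is '1'.
I: derived state '0' in Taxon A only — an autapomorphy, so it tells us nothing about relationships among taxa.
II (derived state '1') is shared by Taxon A, Taxon N, and Taxon X — a synapomorphy uniting that clade.
III: derived state '0' in Taxon N only — an autapomorphy, so it tells us nothing about relationships among taxa.
All ingroup taxa share the derived state '1' for IV; it defines the ingroup but does not resolve relationships within it.
V: derived state '0' in Taxon N and Taxon X only — synapomorphy for {Taxon N, Taxon X}.
Most parsimonious ingroup topology: (((Taxon N,Taxon X),Taxon A),Taxon Q).
Changes per character on this tree: I: 1; II: 1; III: 1; IV: 1; V: 1.
Total = 5.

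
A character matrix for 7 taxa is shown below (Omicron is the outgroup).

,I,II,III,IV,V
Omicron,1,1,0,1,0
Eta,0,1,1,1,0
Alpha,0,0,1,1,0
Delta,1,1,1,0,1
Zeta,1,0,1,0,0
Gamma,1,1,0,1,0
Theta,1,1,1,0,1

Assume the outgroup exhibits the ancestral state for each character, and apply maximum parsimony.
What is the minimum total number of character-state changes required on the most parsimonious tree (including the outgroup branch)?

6

Character polarity is set by the outgroup: the derived state is whichever differs from the outgroup's state, so for I, II, IV the derived state is '0', and for the remaining characters it is '1'.
I (derived state '0') is shared by Alpha and Eta — a synapomorphy uniting that clade.
II (state '0') occurs in Alpha and Zeta but conflicts with the nesting implied by the other characters — most parsimoniously interpreted as homoplasy.
Only Alpha, Delta, Eta, Theta, and Zeta show the derived state '1' for III, supporting them as a clade.
Only Delta, Theta, and Zeta show the derived state '0' for IV, supporting them as a clade.
V: derived state '1' in Delta and Theta only — synapomorphy for {Delta, Theta}.
Most parsimonious ingroup topology: ((((Theta,Delta),Zeta),(Eta,Alpha)),Gamma).
Changes per character on this tree: I: 1; II: 2; III: 1; IV: 1; V: 1.
Total = 6.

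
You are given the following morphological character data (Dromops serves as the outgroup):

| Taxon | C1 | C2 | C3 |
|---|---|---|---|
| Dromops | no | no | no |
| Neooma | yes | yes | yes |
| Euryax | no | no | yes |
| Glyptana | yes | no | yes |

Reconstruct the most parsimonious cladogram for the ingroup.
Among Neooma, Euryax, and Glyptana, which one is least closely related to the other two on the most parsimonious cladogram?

The outgroup has state 'no' for every character, so 'yes' is the derived state throughout.
Only Glyptana and Neooma show the derived state 'yes' for C1, supporting them as a clade.
C2 (derived state 'yes') is unique to Neooma (autapomorphy; uninformative for grouping).
All ingroup taxa share the derived state 'yes' for C3; it defines the ingroup but does not resolve relationships within it.
Most parsimonious ingroup topology: ((Neooma,Glyptana),Euryax).
Glyptana and Neooma share a more recent common ancestor with each other than either does with Euryax, so Euryax is the least closely related of the three.

Euryax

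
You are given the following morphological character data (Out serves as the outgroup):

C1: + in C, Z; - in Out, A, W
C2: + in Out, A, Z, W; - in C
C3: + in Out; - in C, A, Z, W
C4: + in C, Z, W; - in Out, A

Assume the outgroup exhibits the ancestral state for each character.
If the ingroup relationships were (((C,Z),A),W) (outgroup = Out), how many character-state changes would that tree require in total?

Map each character onto (((C,Z),A),W) (rooted by Out) and count the minimum state changes it requires (Fitch parsimony):
C1: 1; C2: 1; C3: 1; C4: 2.
Total tree length = 5.

5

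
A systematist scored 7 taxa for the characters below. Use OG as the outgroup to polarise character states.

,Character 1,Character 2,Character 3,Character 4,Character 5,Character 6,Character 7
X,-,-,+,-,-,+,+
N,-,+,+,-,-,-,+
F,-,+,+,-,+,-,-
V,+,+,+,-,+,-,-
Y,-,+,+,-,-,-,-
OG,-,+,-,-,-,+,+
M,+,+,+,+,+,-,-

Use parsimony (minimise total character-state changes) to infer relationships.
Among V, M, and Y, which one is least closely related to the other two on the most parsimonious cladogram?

Y

Character polarity is set by the outgroup: the derived state is whichever differs from the outgroup's state, so for Character 2, Character 6, Character 7 the derived state is '-', and for the remaining characters it is '+'.
Character 1 (derived state '+') is shared by M and V — a synapomorphy uniting that clade.
Character 2: derived state '-' in X only — an autapomorphy, so it tells us nothing about relationships among taxa.
Character 3 (derived state '+') is shared by all ingroup taxa — unites the whole ingroup.
Character 4 (derived state '+') is unique to M (autapomorphy; uninformative for grouping).
Character 5: derived state '+' in F, M, and V only — synapomorphy for {F, M, V}.
Only F, M, N, V, and Y show the derived state '-' for Character 6, supporting them as a clade.
Character 7 (derived state '-') is shared by F, M, V, and Y — a synapomorphy uniting that clade.
Most parsimonious ingroup topology: (X,(N,((F,(M,V)),Y))).
V and M share a more recent common ancestor with each other than either does with Y, so Y is the least closely related of the three.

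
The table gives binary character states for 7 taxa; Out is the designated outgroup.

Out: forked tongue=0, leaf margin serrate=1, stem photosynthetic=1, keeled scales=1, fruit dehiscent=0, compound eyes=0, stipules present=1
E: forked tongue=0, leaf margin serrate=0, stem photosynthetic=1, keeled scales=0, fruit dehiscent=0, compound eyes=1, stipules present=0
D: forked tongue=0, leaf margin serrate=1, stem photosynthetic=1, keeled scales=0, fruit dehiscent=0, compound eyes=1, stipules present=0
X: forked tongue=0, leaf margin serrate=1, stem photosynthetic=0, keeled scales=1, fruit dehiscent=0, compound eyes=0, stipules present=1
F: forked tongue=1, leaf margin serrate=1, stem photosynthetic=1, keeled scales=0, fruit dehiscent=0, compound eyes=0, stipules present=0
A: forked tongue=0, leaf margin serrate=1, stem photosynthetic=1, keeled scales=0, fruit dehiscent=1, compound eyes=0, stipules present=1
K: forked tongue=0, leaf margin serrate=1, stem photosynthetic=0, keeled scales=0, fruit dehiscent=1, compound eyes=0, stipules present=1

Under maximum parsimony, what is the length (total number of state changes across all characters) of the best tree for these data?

8

Character polarity is set by the outgroup: the derived state is whichever differs from the outgroup's state, so for leaf margin serrate, stem photosynthetic, keeled scales, stipules present the derived state is '0', and for the remaining characters it is '1'.
forked tongue (derived state '1') is unique to F (autapomorphy; uninformative for grouping).
leaf margin serrate (derived state '0') is unique to E (autapomorphy; uninformative for grouping).
stem photosynthetic (state '0') occurs in K and X but conflicts with the nesting implied by the other characters — most parsimoniously interpreted as homoplasy.
keeled scales (derived state '0') is shared by A, D, E, F, and K — a synapomorphy uniting that clade.
Only A and K show the derived state '1' for fruit dehiscent, supporting them as a clade.
compound eyes (derived state '1') is shared by D and E — a synapomorphy uniting that clade.
Only D, E, and F show the derived state '0' for stipules present, supporting them as a clade.
Most parsimonious ingroup topology: ((((E,D),F),(A,K)),X).
Changes per character on this tree: forked tongue: 1; leaf margin serrate: 1; stem photosynthetic: 2; keeled scales: 1; fruit dehiscent: 1; compound eyes: 1; stipules present: 1.
Total = 8.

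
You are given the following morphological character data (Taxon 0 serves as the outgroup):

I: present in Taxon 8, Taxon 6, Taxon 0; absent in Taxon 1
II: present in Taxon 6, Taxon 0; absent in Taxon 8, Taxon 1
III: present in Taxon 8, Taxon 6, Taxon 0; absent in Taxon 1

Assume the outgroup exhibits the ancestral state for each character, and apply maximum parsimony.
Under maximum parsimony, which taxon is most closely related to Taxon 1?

The outgroup has state 'present' for every character, so 'absent' is the derived state throughout.
I (derived state 'absent') is unique to Taxon 1 (autapomorphy; uninformative for grouping).
Only Taxon 1 and Taxon 8 show the derived state 'absent' for II, supporting them as a clade.
III: derived state 'absent' in Taxon 1 only — an autapomorphy, so it tells us nothing about relationships among taxa.
Most parsimonious ingroup topology: ((Taxon 8,Taxon 1),Taxon 6).
Taxon 1 and Taxon 8 form a cherry on this tree, so they are sister taxa.

Taxon 8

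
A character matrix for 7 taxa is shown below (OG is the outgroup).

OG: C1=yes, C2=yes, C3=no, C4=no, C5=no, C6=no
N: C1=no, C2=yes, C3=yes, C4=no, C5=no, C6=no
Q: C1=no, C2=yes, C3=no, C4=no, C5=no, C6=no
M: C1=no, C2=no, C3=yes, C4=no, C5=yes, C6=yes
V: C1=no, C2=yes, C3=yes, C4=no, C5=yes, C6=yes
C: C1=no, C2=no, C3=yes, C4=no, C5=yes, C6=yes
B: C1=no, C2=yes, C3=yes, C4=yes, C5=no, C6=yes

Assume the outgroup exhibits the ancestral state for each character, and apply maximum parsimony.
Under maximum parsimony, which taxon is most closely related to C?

Character polarity is set by the outgroup: the derived state is whichever differs from the outgroup's state, so for C1, C2 the derived state is 'no', and for the remaining characters it is 'yes'.
C1 (derived state 'no') is shared by all ingroup taxa — unites the whole ingroup.
Only C and M show the derived state 'no' for C2, supporting them as a clade.
C3: derived state 'yes' in B, C, M, N, and V only — synapomorphy for {B, C, M, N, V}.
C4 (derived state 'yes') is unique to B (autapomorphy; uninformative for grouping).
C5: derived state 'yes' in C, M, and V only — synapomorphy for {C, M, V}.
C6: derived state 'yes' in B, C, M, and V only — synapomorphy for {B, C, M, V}.
Most parsimonious ingroup topology: ((N,(((M,C),V),B)),Q).
C and M form a cherry on this tree, so they are sister taxa.

M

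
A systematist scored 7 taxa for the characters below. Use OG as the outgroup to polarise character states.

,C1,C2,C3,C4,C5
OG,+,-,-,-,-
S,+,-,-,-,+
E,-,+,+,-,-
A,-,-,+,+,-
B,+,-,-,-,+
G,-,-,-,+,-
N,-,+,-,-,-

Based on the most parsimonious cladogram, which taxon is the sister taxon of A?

G

Character polarity is set by the outgroup: the derived state is whichever differs from the outgroup's state, so for C1 the derived state is '-', and for the remaining characters it is '+'.
C1 (derived state '-') is shared by A, E, G, and N — a synapomorphy uniting that clade.
C2: derived state '+' in E and N only — synapomorphy for {E, N}.
C3 groups A and E, which is incompatible with the clades supported by the remaining characters; treating it as convergent (homoplasy) costs fewer steps than any alternative tree.
C4 (derived state '+') is shared by A and G — a synapomorphy uniting that clade.
Only B and S show the derived state '+' for C5, supporting them as a clade.
Most parsimonious ingroup topology: ((S,B),((E,N),(A,G))).
A and G form a cherry on this tree, so they are sister taxa.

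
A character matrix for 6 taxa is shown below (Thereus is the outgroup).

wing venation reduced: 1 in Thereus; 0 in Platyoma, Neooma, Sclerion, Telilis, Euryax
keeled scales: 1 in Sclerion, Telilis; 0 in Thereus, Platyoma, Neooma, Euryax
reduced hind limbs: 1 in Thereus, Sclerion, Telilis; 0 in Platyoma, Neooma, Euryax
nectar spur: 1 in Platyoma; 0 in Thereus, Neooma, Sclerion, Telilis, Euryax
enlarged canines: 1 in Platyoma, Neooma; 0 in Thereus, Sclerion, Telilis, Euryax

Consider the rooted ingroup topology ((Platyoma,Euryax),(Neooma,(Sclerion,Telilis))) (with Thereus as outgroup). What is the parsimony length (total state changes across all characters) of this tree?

Map each character onto ((Platyoma,Euryax),(Neooma,(Sclerion,Telilis))) (rooted by Thereus) and count the minimum state changes it requires (Fitch parsimony):
wing venation reduced: 1; keeled scales: 1; reduced hind limbs: 2; nectar spur: 1; enlarged canines: 2.
Total tree length = 7.

7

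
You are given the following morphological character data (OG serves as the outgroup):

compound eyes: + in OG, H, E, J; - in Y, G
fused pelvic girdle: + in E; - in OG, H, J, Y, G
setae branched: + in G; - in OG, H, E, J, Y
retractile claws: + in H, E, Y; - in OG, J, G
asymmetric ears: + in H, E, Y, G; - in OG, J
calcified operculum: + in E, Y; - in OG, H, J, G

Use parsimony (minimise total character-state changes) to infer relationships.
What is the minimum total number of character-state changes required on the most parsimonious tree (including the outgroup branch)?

Character polarity is set by the outgroup: the derived state is whichever differs from the outgroup's state, so for compound eyes the derived state is '-', and for the remaining characters it is '+'.
compound eyes (state '-') occurs in G and Y but conflicts with the nesting implied by the other characters — most parsimoniously interpreted as homoplasy.
fused pelvic girdle: derived state '+' in E only — an autapomorphy, so it tells us nothing about relationships among taxa.
setae branched: derived state '+' in G only — an autapomorphy, so it tells us nothing about relationships among taxa.
Only E, H, and Y show the derived state '+' for retractile claws, supporting them as a clade.
Only E, G, H, and Y show the derived state '+' for asymmetric ears, supporting them as a clade.
calcified operculum: derived state '+' in E and Y only — synapomorphy for {E, Y}.
Most parsimonious ingroup topology: (((H,(E,Y)),G),J).
Changes per character on this tree: compound eyes: 2; fused pelvic girdle: 1; setae branched: 1; retractile claws: 1; asymmetric ears: 1; calcified operculum: 1.
Total = 7.

7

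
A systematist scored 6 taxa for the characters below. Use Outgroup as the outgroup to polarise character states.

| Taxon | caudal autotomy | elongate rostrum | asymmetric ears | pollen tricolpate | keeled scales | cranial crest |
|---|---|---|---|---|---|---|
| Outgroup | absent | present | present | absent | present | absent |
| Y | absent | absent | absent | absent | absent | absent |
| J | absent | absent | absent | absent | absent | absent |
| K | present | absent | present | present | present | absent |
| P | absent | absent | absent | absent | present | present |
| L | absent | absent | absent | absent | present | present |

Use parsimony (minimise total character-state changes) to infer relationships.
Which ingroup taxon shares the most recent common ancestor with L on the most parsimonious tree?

Character polarity is set by the outgroup: the derived state is whichever differs from the outgroup's state, so for elongate rostrum, asymmetric ears, keeled scales the derived state is 'absent', and for the remaining characters it is 'present'.
caudal autotomy (derived state 'present') is unique to K (autapomorphy; uninformative for grouping).
All ingroup taxa share the derived state 'absent' for elongate rostrum; it defines the ingroup but does not resolve relationships within it.
asymmetric ears: derived state 'absent' in J, L, P, and Y only — synapomorphy for {J, L, P, Y}.
pollen tricolpate: derived state 'present' in K only — an autapomorphy, so it tells us nothing about relationships among taxa.
Only J and Y show the derived state 'absent' for keeled scales, supporting them as a clade.
Only L and P show the derived state 'present' for cranial crest, supporting them as a clade.
Most parsimonious ingroup topology: (((Y,J),(P,L)),K).
L and P form a cherry on this tree, so they are sister taxa.

P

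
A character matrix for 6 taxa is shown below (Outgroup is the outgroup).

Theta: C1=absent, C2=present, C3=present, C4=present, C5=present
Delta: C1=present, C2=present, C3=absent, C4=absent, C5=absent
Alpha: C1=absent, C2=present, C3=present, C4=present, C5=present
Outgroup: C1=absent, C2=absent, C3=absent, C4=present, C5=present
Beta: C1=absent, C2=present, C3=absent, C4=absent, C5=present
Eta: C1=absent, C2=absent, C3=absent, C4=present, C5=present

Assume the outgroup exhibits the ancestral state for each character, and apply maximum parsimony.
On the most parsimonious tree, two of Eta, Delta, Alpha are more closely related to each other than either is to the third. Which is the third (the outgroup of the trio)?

Eta

Character polarity is set by the outgroup: the derived state is whichever differs from the outgroup's state, so for C4, C5 the derived state is 'absent', and for the remaining characters it is 'present'.
C1 (derived state 'present') is unique to Delta (autapomorphy; uninformative for grouping).
Only Alpha, Beta, Delta, and Theta show the derived state 'present' for C2, supporting them as a clade.
C3 (derived state 'present') is shared by Alpha and Theta — a synapomorphy uniting that clade.
C4 (derived state 'absent') is shared by Beta and Delta — a synapomorphy uniting that clade.
C5: derived state 'absent' in Delta only — an autapomorphy, so it tells us nothing about relationships among taxa.
Most parsimonious ingroup topology: (((Delta,Beta),(Alpha,Theta)),Eta).
Alpha and Delta share a more recent common ancestor with each other than either does with Eta, so Eta is the least closely related of the three.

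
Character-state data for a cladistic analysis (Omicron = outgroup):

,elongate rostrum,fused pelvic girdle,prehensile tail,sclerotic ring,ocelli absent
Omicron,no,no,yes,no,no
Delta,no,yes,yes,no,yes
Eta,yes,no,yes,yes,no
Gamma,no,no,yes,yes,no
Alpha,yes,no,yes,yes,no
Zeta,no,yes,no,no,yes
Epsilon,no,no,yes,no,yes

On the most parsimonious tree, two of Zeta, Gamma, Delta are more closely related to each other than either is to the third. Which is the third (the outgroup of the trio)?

Character polarity is set by the outgroup: the derived state is whichever differs from the outgroup's state, so for prehensile tail the derived state is 'no', and for the remaining characters it is 'yes'.
Only Alpha and Eta show the derived state 'yes' for elongate rostrum, supporting them as a clade.
fused pelvic girdle (derived state 'yes') is shared by Delta and Zeta — a synapomorphy uniting that clade.
prehensile tail: derived state 'no' in Zeta only — an autapomorphy, so it tells us nothing about relationships among taxa.
sclerotic ring: derived state 'yes' in Alpha, Eta, and Gamma only — synapomorphy for {Alpha, Eta, Gamma}.
Only Delta, Epsilon, and Zeta show the derived state 'yes' for ocelli absent, supporting them as a clade.
Most parsimonious ingroup topology: (((Delta,Zeta),Epsilon),((Eta,Alpha),Gamma)).
Zeta and Delta share a more recent common ancestor with each other than either does with Gamma, so Gamma is the least closely related of the three.

Gamma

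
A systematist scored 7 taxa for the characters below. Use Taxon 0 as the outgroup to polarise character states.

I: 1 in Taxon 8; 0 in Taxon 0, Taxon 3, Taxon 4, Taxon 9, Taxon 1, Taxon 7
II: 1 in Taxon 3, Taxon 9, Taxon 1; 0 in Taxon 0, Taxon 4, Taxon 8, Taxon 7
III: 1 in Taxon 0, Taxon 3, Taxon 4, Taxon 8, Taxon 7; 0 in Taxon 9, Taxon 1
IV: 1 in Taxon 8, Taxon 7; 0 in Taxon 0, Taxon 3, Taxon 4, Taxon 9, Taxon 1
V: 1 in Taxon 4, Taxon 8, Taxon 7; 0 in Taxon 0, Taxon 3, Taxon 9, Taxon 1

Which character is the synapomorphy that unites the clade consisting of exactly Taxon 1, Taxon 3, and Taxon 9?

Character polarity is set by the outgroup: the derived state is whichever differs from the outgroup's state, so for III the derived state is '0', and for the remaining characters it is '1'.
I (derived state '1') is unique to Taxon 8 (autapomorphy; uninformative for grouping).
II: derived state '1' in Taxon 1, Taxon 3, and Taxon 9 only — synapomorphy for {Taxon 1, Taxon 3, Taxon 9}.
Only Taxon 1 and Taxon 9 show the derived state '0' for III, supporting them as a clade.
IV: derived state '1' in Taxon 7 and Taxon 8 only — synapomorphy for {Taxon 7, Taxon 8}.
V: derived state '1' in Taxon 4, Taxon 7, and Taxon 8 only — synapomorphy for {Taxon 4, Taxon 7, Taxon 8}.
Most parsimonious ingroup topology: ((Taxon 3,(Taxon 9,Taxon 1)),(Taxon 4,(Taxon 8,Taxon 7))).
The clade {Taxon 1, Taxon 3, Taxon 9} is supported by II: its derived state '1' occurs in exactly those taxa and in no other taxon (including the outgroup).

II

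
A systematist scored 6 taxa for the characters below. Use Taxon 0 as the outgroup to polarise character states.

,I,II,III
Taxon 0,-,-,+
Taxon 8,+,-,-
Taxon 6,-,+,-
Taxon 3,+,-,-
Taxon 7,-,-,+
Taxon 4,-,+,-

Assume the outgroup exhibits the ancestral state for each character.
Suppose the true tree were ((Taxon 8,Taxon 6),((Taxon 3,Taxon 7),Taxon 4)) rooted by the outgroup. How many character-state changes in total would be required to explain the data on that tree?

6

Map each character onto ((Taxon 8,Taxon 6),((Taxon 3,Taxon 7),Taxon 4)) (rooted by Taxon 0) and count the minimum state changes it requires (Fitch parsimony):
I: 2; II: 2; III: 2.
Total tree length = 6.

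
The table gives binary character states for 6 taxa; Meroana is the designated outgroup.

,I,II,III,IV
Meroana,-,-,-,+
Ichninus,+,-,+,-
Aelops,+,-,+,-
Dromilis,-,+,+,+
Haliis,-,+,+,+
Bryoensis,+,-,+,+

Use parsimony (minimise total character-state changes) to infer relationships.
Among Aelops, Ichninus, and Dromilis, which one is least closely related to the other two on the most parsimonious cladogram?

Dromilis

Character polarity is set by the outgroup: the derived state is whichever differs from the outgroup's state, so for IV the derived state is '-', and for the remaining characters it is '+'.
I: derived state '+' in Aelops, Bryoensis, and Ichninus only — synapomorphy for {Aelops, Bryoensis, Ichninus}.
Only Dromilis and Haliis show the derived state '+' for II, supporting them as a clade.
All ingroup taxa share the derived state '+' for III; it defines the ingroup but does not resolve relationships within it.
IV: derived state '-' in Aelops and Ichninus only — synapomorphy for {Aelops, Ichninus}.
Most parsimonious ingroup topology: (((Ichninus,Aelops),Bryoensis),(Dromilis,Haliis)).
Aelops and Ichninus share a more recent common ancestor with each other than either does with Dromilis, so Dromilis is the least closely related of the three.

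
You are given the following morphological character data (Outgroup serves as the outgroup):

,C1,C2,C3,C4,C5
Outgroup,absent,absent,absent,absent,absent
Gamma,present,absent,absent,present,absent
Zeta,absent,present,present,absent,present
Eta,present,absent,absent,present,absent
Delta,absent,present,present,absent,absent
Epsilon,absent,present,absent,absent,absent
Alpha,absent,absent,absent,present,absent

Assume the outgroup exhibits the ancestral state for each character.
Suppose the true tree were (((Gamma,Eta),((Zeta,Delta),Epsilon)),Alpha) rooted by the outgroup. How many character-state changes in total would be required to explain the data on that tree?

6

Map each character onto (((Gamma,Eta),((Zeta,Delta),Epsilon)),Alpha) (rooted by Outgroup) and count the minimum state changes it requires (Fitch parsimony):
C1: 1; C2: 1; C3: 1; C4: 2; C5: 1.
Total tree length = 6.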